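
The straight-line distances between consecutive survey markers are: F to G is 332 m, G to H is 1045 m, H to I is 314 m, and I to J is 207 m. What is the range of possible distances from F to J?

192 ≤ FJ ≤ 1898 m

The maximum is all hops collinear in one direction: 332 + 1045 + 314 + 207 = 1898.
The longest hop is 1045; the others sum to 853. Folding the others back against it leaves at least 1045 − 853 = 192.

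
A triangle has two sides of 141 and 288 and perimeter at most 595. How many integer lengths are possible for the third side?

19

Triangle inequality: 147 < x < 429. Perimeter ≤ 595 gives x ≤ 595 − 141 − 288 = 166.
So 147 < x ≤ 166; integers 148 through 166: 19 values.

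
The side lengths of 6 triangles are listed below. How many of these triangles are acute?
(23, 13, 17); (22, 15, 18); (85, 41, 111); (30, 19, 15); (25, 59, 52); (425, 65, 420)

(23,13,17): 13²+17² = 458 < 529 = 23² → obtuse
(22,15,18): 15²+18² = 549 > 484 = 22² → acute
(85,41,111): 41²+85² = 8906 < 12321 = 111² → obtuse
(30,19,15): 15²+19² = 586 < 900 = 30² → obtuse
(25,59,52): 25²+52² = 3329 < 3481 = 59² → obtuse
(425,65,420): 65²+420² = 180625 = 425² → right
1 of the 6 is acute.

1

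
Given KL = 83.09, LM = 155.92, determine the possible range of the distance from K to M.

72.83 ≤ KM ≤ 239.01

By the triangle inequality, |83.09 − 155.92| ≤ KM ≤ 83.09 + 155.92.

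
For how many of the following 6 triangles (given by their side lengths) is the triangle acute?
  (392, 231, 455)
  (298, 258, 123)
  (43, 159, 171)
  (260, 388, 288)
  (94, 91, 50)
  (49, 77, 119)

(392,231,455): 231²+392² = 207025 = 455² → right
(298,258,123): 123²+258² = 81693 < 88804 = 298² → obtuse
(43,159,171): 43²+159² = 27130 < 29241 = 171² → obtuse
(260,388,288): 260²+288² = 150544 = 388² → right
(94,91,50): 50²+91² = 10781 > 8836 = 94² → acute
(49,77,119): 49²+77² = 8330 < 14161 = 119² → obtuse
1 of the 6 is acute.

1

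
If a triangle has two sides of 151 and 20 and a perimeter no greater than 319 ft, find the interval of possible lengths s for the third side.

Triangle inequality alone gives 131 < s < 171.
The perimeter condition gives s ≤ 319 − 151 − 20 = 148.
Intersecting the two: 131 < s ≤ 148.

131 < s ≤ 148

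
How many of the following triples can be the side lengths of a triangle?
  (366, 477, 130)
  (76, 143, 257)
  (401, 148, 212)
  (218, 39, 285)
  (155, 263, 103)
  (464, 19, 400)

(130,366,477): 130+366 > 477 → valid
(76,143,257): 76+143 ≤ 257 → not valid
(148,212,401): 148+212 ≤ 401 → not valid
(39,218,285): 39+218 ≤ 285 → not valid
(103,155,263): 103+155 ≤ 263 → not valid
(19,400,464): 19+400 ≤ 464 → not valid
1 of the 6 triples forms a triangle.

1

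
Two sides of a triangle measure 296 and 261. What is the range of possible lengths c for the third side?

35 < c < 557

By the triangle inequality, c must be less than 296 + 261 = 557 and greater than |296 − 261| = 35.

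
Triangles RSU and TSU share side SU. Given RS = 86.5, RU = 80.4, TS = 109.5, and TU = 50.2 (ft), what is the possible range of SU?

From triangle RSU: |86.5 − 80.4| < SU < 86.5 + 80.4, i.e. 6.1 < SU < 166.9.
From triangle TSU: 59.3 < SU < 159.7.
Both must hold, so SU lies in the intersection.

59.3 < SU < 159.7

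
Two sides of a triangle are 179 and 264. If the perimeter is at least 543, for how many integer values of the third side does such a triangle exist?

Triangle inequality: 85 < x < 443. Perimeter ≥ 543 gives x ≥ 543 − 179 − 264 = 100.
So 100 ≤ x < 443; integers 100 through 442: 343 values.

343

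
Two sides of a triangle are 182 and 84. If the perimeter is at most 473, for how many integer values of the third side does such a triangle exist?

Triangle inequality: 98 < x < 266. Perimeter ≤ 473 gives x ≤ 473 − 182 − 84 = 207.
So 98 < x ≤ 207; integers 99 through 207: 109 values.

109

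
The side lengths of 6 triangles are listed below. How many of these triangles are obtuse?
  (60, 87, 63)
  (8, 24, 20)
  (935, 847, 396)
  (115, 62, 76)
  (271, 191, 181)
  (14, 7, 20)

(60,87,63): 60²+63² = 7569 = 87² → right
(8,24,20): 8²+20² = 464 < 576 = 24² → obtuse
(935,847,396): 396²+847² = 874225 = 935² → right
(115,62,76): 62²+76² = 9620 < 13225 = 115² → obtuse
(271,191,181): 181²+191² = 69242 < 73441 = 271² → obtuse
(14,7,20): 7²+14² = 245 < 400 = 20² → obtuse
4 of the 6 are obtuse.

4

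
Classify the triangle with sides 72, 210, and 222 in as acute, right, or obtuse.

Compare the square of the longest side to the sum of squares of the other two: 72² + 210² = 49284 = 222².

right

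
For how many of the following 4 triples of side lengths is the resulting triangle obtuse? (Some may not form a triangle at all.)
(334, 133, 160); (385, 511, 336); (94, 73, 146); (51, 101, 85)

2

(334,133,160): 133+160 ≤ 334, not a triangle
(385,511,336): 336²+385² = 261121 = 511² → right
(94,73,146): 73²+94² = 14165 < 21316 = 146² → obtuse
(51,101,85): 51²+85² = 9826 < 10201 = 101² → obtuse
2 of the 4 are obtuse.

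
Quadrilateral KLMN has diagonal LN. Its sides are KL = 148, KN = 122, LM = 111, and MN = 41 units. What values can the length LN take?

70 < LN < 152

From triangle KLN: |148 − 122| < LN < 148 + 122, i.e. 26 < LN < 270.
From triangle MLN: 70 < LN < 152.
Both must hold, so LN lies in the intersection.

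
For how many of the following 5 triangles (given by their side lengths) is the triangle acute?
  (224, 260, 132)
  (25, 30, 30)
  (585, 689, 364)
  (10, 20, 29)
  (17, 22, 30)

(224,260,132): 132²+224² = 67600 = 260² → right
(25,30,30): 25²+30² = 1525 > 900 = 30² → acute
(585,689,364): 364²+585² = 474721 = 689² → right
(10,20,29): 10²+20² = 500 < 841 = 29² → obtuse
(17,22,30): 17²+22² = 773 < 900 = 30² → obtuse
1 of the 5 is acute.

1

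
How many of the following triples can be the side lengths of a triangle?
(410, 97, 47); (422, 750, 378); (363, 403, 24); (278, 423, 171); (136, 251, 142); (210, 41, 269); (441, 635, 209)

(47,97,410): 47+97 ≤ 410 → not valid
(378,422,750): 378+422 > 750 → valid
(24,363,403): 24+363 ≤ 403 → not valid
(171,278,423): 171+278 > 423 → valid
(136,142,251): 136+142 > 251 → valid
(41,210,269): 41+210 ≤ 269 → not valid
(209,441,635): 209+441 > 635 → valid
4 of the 7 triples form a triangle.

4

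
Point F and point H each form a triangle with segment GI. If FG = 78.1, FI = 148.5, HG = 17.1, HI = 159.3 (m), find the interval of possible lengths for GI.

From triangle FGI: |78.1 − 148.5| < GI < 78.1 + 148.5, i.e. 70.4 < GI < 226.6.
From triangle HGI: 142.2 < GI < 176.4.
Both must hold, so GI lies in the intersection.

142.2 < GI < 176.4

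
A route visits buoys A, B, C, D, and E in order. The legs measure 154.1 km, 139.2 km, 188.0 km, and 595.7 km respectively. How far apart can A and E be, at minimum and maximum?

The maximum is all hops collinear in one direction: 154.1 + 139.2 + 188.0 + 595.7 = 1077.0.
The longest hop is 595.7; the others sum to 481.3. Folding the others back against it leaves at least 595.7 − 481.3 = 114.4.

114.4 ≤ AE ≤ 1077.0 km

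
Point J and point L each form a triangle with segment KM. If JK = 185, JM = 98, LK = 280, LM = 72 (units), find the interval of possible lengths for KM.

From triangle JKM: |185 − 98| < KM < 185 + 98, i.e. 87 < KM < 283.
From triangle LKM: 208 < KM < 352.
Both must hold, so KM lies in the intersection.

208 < KM < 283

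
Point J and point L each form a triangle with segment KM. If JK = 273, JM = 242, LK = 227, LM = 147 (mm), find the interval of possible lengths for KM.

80 < KM < 374

From triangle JKM: |273 − 242| < KM < 273 + 242, i.e. 31 < KM < 515.
From triangle LKM: 80 < KM < 374.
Both must hold, so KM lies in the intersection.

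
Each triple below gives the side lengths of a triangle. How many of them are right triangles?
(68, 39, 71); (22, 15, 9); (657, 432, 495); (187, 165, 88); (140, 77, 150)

2

(68,39,71): 39²+68² = 6145 > 5041 = 71² → acute
(22,15,9): 9²+15² = 306 < 484 = 22² → obtuse
(657,432,495): 432²+495² = 431649 = 657² → right
(187,165,88): 88²+165² = 34969 = 187² → right
(140,77,150): 77²+140² = 25529 > 22500 = 150² → acute
2 of the 5 are right.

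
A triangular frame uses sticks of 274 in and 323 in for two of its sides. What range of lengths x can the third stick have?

By the triangle inequality, x must be less than 274 + 323 = 597 and greater than |274 − 323| = 49.

49 < x < 597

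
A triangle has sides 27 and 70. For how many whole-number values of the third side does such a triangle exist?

The third side lies in the open interval (43, 97).
Integers from 44 to 96 inclusive: 96 − 44 + 1 = 53.

53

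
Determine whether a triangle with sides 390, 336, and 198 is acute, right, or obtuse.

Compare the square of the longest side to the sum of squares of the other two: 198² + 336² = 152100 = 390².

right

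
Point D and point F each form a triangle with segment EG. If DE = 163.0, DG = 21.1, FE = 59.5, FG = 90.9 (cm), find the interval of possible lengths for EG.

141.9 < EG < 150.4

From triangle DEG: |163.0 − 21.1| < EG < 163.0 + 21.1, i.e. 141.9 < EG < 184.1.
From triangle FEG: 31.4 < EG < 150.4.
Both must hold, so EG lies in the intersection.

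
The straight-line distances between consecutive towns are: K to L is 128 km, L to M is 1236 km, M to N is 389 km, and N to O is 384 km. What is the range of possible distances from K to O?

The maximum is all hops collinear in one direction: 128 + 1236 + 389 + 384 = 2137.
The longest hop is 1236; the others sum to 901. Folding the others back against it leaves at least 1236 − 901 = 335.

335 ≤ KO ≤ 2137 km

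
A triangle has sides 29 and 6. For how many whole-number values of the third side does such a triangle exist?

11

The third side lies in the open interval (23, 35).
Integers from 24 to 34 inclusive: 34 − 24 + 1 = 11.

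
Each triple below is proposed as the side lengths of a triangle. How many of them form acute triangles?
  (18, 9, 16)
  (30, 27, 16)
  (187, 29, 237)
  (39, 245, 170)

(18,9,16): 9²+16² = 337 > 324 = 18² → acute
(30,27,16): 16²+27² = 985 > 900 = 30² → acute
(187,29,237): 29+187 ≤ 237, not a triangle
(39,245,170): 39+170 ≤ 245, not a triangle
2 of the 4 are acute.

2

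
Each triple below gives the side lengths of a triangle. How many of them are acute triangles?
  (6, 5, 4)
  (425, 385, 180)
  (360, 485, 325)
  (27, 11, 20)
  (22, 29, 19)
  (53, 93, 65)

(6,5,4): 4²+5² = 41 > 36 = 6² → acute
(425,385,180): 180²+385² = 180625 = 425² → right
(360,485,325): 325²+360² = 235225 = 485² → right
(27,11,20): 11²+20² = 521 < 729 = 27² → obtuse
(22,29,19): 19²+22² = 845 > 841 = 29² → acute
(53,93,65): 53²+65² = 7034 < 8649 = 93² → obtuse
2 of the 6 are acute.

2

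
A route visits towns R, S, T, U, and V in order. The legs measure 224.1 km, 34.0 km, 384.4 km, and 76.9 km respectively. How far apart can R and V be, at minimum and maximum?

The maximum is all hops collinear in one direction: 224.1 + 34.0 + 384.4 + 76.9 = 719.4.
The longest hop is 384.4; the others sum to 335.0. Folding the others back against it leaves at least 384.4 − 335.0 = 49.4.

49.4 ≤ RV ≤ 719.4 km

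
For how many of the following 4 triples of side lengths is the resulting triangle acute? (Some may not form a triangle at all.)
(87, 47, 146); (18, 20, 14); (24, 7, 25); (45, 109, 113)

(87,47,146): 47+87 ≤ 146, not a triangle
(18,20,14): 14²+18² = 520 > 400 = 20² → acute
(24,7,25): 7²+24² = 625 = 25² → right
(45,109,113): 45²+109² = 13906 > 12769 = 113² → acute
2 of the 4 are acute.

2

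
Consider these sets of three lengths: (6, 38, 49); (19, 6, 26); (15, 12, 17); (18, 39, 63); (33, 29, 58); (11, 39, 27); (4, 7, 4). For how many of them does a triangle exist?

3

(6,38,49): 6+38 ≤ 49 → not valid
(6,19,26): 6+19 ≤ 26 → not valid
(12,15,17): 12+15 > 17 → valid
(18,39,63): 18+39 ≤ 63 → not valid
(29,33,58): 29+33 > 58 → valid
(11,27,39): 11+27 ≤ 39 → not valid
(4,4,7): 4+4 > 7 → valid
3 of the 7 triples form a triangle.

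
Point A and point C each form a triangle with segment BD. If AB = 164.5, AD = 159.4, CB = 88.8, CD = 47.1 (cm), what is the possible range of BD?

From triangle ABD: |164.5 − 159.4| < BD < 164.5 + 159.4, i.e. 5.1 < BD < 323.9.
From triangle CBD: 41.7 < BD < 135.9.
Both must hold, so BD lies in the intersection.

41.7 < BD < 135.9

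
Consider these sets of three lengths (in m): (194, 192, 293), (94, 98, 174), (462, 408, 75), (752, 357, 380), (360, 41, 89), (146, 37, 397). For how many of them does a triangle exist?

3

(192,194,293): 192+194 > 293 → valid
(94,98,174): 94+98 > 174 → valid
(75,408,462): 75+408 > 462 → valid
(357,380,752): 357+380 ≤ 752 → not valid
(41,89,360): 41+89 ≤ 360 → not valid
(37,146,397): 37+146 ≤ 397 → not valid
3 of the 6 triples form a triangle.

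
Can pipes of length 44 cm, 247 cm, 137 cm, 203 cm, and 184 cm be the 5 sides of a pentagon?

A pentagon exists iff every side is shorter than the sum of the others — equivalently, the longest side is less than the sum of the rest.
Longest side 247 < 568 (sum of the remaining 4), so yes.

Yes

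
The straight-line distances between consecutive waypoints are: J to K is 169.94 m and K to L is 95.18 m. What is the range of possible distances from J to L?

By the triangle inequality, |169.94 − 95.18| ≤ JL ≤ 169.94 + 95.18.

74.76 ≤ JL ≤ 265.12 m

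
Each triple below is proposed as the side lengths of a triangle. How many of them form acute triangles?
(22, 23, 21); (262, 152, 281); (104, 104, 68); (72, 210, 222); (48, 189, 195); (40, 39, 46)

(22,23,21): 21²+22² = 925 > 529 = 23² → acute
(262,152,281): 152²+262² = 91748 > 78961 = 281² → acute
(104,104,68): 68²+104² = 15440 > 10816 = 104² → acute
(72,210,222): 72²+210² = 49284 = 222² → right
(48,189,195): 48²+189² = 38025 = 195² → right
(40,39,46): 39²+40² = 3121 > 2116 = 46² → acute
4 of the 6 are acute.

4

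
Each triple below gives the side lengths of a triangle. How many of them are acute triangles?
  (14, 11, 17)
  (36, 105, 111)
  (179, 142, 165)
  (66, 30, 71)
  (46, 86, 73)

4

(14,11,17): 11²+14² = 317 > 289 = 17² → acute
(36,105,111): 36²+105² = 12321 = 111² → right
(179,142,165): 142²+165² = 47389 > 32041 = 179² → acute
(66,30,71): 30²+66² = 5256 > 5041 = 71² → acute
(46,86,73): 46²+73² = 7445 > 7396 = 86² → acute
4 of the 5 are acute.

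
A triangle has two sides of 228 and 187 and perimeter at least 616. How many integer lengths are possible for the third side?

Triangle inequality: 41 < x < 415. Perimeter ≥ 616 gives x ≥ 616 − 228 − 187 = 201.
So 201 ≤ x < 415; integers 201 through 414: 214 values.

214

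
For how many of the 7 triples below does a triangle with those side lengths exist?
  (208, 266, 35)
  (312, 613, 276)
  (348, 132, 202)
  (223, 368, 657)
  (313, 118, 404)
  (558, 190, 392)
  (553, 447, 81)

2

(35,208,266): 35+208 ≤ 266 → not valid
(276,312,613): 276+312 ≤ 613 → not valid
(132,202,348): 132+202 ≤ 348 → not valid
(223,368,657): 223+368 ≤ 657 → not valid
(118,313,404): 118+313 > 404 → valid
(190,392,558): 190+392 > 558 → valid
(81,447,553): 81+447 ≤ 553 → not valid
2 of the 7 triples form a triangle.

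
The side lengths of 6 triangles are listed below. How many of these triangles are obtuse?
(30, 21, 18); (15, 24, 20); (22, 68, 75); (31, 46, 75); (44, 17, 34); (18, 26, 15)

5

(30,21,18): 18²+21² = 765 < 900 = 30² → obtuse
(15,24,20): 15²+20² = 625 > 576 = 24² → acute
(22,68,75): 22²+68² = 5108 < 5625 = 75² → obtuse
(31,46,75): 31²+46² = 3077 < 5625 = 75² → obtuse
(44,17,34): 17²+34² = 1445 < 1936 = 44² → obtuse
(18,26,15): 15²+18² = 549 < 676 = 26² → obtuse
5 of the 6 are obtuse.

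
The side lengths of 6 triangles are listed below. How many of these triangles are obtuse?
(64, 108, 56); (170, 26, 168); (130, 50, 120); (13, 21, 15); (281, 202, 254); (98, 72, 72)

(64,108,56): 56²+64² = 7232 < 11664 = 108² → obtuse
(170,26,168): 26²+168² = 28900 = 170² → right
(130,50,120): 50²+120² = 16900 = 130² → right
(13,21,15): 13²+15² = 394 < 441 = 21² → obtuse
(281,202,254): 202²+254² = 105320 > 78961 = 281² → acute
(98,72,72): 72²+72² = 10368 > 9604 = 98² → acute
2 of the 6 are obtuse.

2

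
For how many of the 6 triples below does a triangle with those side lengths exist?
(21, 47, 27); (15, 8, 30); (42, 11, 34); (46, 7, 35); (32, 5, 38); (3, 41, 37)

2

(21,27,47): 21+27 > 47 → valid
(8,15,30): 8+15 ≤ 30 → not valid
(11,34,42): 11+34 > 42 → valid
(7,35,46): 7+35 ≤ 46 → not valid
(5,32,38): 5+32 ≤ 38 → not valid
(3,37,41): 3+37 ≤ 41 → not valid
2 of the 6 triples form a triangle.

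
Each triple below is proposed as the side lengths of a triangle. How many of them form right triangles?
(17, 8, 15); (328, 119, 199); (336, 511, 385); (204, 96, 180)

(17,8,15): 8²+15² = 289 = 17² → right
(328,119,199): 119+199 ≤ 328, not a triangle
(336,511,385): 336²+385² = 261121 = 511² → right
(204,96,180): 96²+180² = 41616 = 204² → right
3 of the 4 are right.

3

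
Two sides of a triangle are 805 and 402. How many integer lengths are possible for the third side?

The third side lies in the open interval (403, 1207).
Integers from 404 to 1206 inclusive: 1206 − 404 + 1 = 803.

803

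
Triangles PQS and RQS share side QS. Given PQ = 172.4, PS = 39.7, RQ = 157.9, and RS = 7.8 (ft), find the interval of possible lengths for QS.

150.1 < QS < 165.7

From triangle PQS: |172.4 − 39.7| < QS < 172.4 + 39.7, i.e. 132.7 < QS < 212.1.
From triangle RQS: 150.1 < QS < 165.7.
Both must hold, so QS lies in the intersection.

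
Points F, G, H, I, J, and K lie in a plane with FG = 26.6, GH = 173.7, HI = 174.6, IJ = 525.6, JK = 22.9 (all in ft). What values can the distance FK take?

The maximum is all hops collinear in one direction: 26.6 + 173.7 + 174.6 + 525.6 + 22.9 = 923.4.
The longest hop is 525.6; the others sum to 397.8. Folding the others back against it leaves at least 525.6 − 397.8 = 127.8.

127.8 ≤ FK ≤ 923.4 ft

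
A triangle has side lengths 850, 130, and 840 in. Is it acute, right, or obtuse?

Compare the square of the longest side to the sum of squares of the other two: 130² + 840² = 722500 = 850².

right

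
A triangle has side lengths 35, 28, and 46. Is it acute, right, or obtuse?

obtuse

Compare the square of the longest side to the sum of squares of the other two: 28² + 35² = 2009 < 2116 = 46².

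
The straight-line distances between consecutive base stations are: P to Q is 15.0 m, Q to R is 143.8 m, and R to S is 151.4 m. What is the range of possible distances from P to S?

0 ≤ PS ≤ 310.2 m

The maximum is all hops collinear in one direction: 15.0 + 143.8 + 151.4 = 310.2.
The longest hop is 151.4; the others sum to 158.8. Since 151.4 ≤ 158.8, the path can fold back on itself completely, so the minimum distance is 0.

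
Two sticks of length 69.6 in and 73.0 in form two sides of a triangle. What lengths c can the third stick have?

By the triangle inequality, c must be less than 69.6 + 73.0 = 142.6 and greater than |69.6 − 73.0| = 3.4.

3.4 < c < 142.6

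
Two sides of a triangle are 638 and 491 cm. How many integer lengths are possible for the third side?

981

The third side lies in the open interval (147, 1129).
Integers from 148 to 1128 inclusive: 1128 − 148 + 1 = 981.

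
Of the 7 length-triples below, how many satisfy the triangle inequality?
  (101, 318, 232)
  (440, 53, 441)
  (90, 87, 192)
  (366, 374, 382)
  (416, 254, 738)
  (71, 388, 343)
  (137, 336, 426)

5

(101,232,318): 101+232 > 318 → valid
(53,440,441): 53+440 > 441 → valid
(87,90,192): 87+90 ≤ 192 → not valid
(366,374,382): 366+374 > 382 → valid
(254,416,738): 254+416 ≤ 738 → not valid
(71,343,388): 71+343 > 388 → valid
(137,336,426): 137+336 > 426 → valid
5 of the 7 triples form a triangle.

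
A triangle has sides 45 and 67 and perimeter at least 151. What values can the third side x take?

39 ≤ x < 112

Triangle inequality alone gives 22 < x < 112.
The perimeter condition gives x ≥ 151 − 45 − 67 = 39.
Intersecting the two: 39 ≤ x < 112.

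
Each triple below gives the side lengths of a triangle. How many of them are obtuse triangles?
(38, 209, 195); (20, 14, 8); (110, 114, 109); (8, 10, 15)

3

(38,209,195): 38²+195² = 39469 < 43681 = 209² → obtuse
(20,14,8): 8²+14² = 260 < 400 = 20² → obtuse
(110,114,109): 109²+110² = 23981 > 12996 = 114² → acute
(8,10,15): 8²+10² = 164 < 225 = 15² → obtuse
3 of the 4 are obtuse.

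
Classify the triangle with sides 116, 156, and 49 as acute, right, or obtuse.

Compare the square of the longest side to the sum of squares of the other two: 49² + 116² = 15857 < 24336 = 156².

obtuse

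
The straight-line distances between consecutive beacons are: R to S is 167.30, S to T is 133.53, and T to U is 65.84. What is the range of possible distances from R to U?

The maximum is all hops collinear in one direction: 167.30 + 133.53 + 65.84 = 366.67.
The longest hop is 167.30; the others sum to 199.37. Since 167.30 ≤ 199.37, the path can fold back on itself completely, so the minimum distance is 0.

0 ≤ RU ≤ 366.67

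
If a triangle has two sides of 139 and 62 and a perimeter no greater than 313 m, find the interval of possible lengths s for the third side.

77 < s ≤ 112

Triangle inequality alone gives 77 < s < 201.
The perimeter condition gives s ≤ 313 − 139 − 62 = 112.
Intersecting the two: 77 < s ≤ 112.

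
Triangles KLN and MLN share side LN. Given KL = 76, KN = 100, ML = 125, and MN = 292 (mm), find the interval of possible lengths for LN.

167 < LN < 176

From triangle KLN: |76 − 100| < LN < 76 + 100, i.e. 24 < LN < 176.
From triangle MLN: 167 < LN < 417.
Both must hold, so LN lies in the intersection.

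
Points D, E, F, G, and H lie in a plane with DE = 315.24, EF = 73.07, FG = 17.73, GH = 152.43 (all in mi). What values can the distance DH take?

72.01 ≤ DH ≤ 558.47 mi

The maximum is all hops collinear in one direction: 315.24 + 73.07 + 17.73 + 152.43 = 558.47.
The longest hop is 315.24; the others sum to 243.23. Folding the others back against it leaves at least 315.24 − 243.23 = 72.01.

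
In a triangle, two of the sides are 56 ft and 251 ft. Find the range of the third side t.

By the triangle inequality, t must be less than 56 + 251 = 307 and greater than |56 − 251| = 195.

195 < t < 307 (ft)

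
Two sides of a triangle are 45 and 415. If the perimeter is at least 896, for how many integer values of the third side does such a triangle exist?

Triangle inequality: 370 < x < 460. Perimeter ≥ 896 gives x ≥ 896 − 45 − 415 = 436.
So 436 ≤ x < 460; integers 436 through 459: 24 values.

24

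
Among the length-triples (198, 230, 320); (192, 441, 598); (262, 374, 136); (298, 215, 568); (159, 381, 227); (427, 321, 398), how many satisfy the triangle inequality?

5

(198,230,320): 198+230 > 320 → valid
(192,441,598): 192+441 > 598 → valid
(136,262,374): 136+262 > 374 → valid
(215,298,568): 215+298 ≤ 568 → not valid
(159,227,381): 159+227 > 381 → valid
(321,398,427): 321+398 > 427 → valid
5 of the 6 triples form a triangle.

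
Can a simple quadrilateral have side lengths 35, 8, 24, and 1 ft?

For a quadrilateral, each side must be shorter than the sum of the others.
Here the longest side is 35, but the remaining 3 sides sum to only 33.

No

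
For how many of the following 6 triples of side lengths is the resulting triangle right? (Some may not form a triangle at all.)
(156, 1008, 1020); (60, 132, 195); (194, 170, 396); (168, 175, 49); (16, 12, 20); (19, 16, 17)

3

(156,1008,1020): 156²+1008² = 1040400 = 1020² → right
(60,132,195): 60+132 ≤ 195, not a triangle
(194,170,396): 170+194 ≤ 396, not a triangle
(168,175,49): 49²+168² = 30625 = 175² → right
(16,12,20): 12²+16² = 400 = 20² → right
(19,16,17): 16²+17² = 545 > 361 = 19² → acute
3 of the 6 are right.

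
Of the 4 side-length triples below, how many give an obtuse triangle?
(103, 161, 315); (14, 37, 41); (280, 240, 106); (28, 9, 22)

(103,161,315): 103+161 ≤ 315, not a triangle
(14,37,41): 14²+37² = 1565 < 1681 = 41² → obtuse
(280,240,106): 106²+240² = 68836 < 78400 = 280² → obtuse
(28,9,22): 9²+22² = 565 < 784 = 28² → obtuse
3 of the 4 are obtuse.

3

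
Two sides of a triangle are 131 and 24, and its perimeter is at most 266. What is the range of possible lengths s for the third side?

Triangle inequality alone gives 107 < s < 155.
The perimeter condition gives s ≤ 266 − 131 − 24 = 111.
Intersecting the two: 107 < s ≤ 111.

107 < s ≤ 111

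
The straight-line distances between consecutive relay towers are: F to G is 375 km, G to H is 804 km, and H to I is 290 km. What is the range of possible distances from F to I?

139 ≤ FI ≤ 1469 km

The maximum is all hops collinear in one direction: 375 + 804 + 290 = 1469.
The longest hop is 804; the others sum to 665. Folding the others back against it leaves at least 804 − 665 = 139.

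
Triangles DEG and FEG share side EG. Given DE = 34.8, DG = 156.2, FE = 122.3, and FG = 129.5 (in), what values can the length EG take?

From triangle DEG: |34.8 − 156.2| < EG < 34.8 + 156.2, i.e. 121.4 < EG < 191.0.
From triangle FEG: 7.2 < EG < 251.8.
Both must hold, so EG lies in the intersection.

121.4 < EG < 191.0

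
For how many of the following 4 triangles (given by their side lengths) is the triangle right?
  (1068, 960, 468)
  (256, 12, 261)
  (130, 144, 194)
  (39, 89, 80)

3

(1068,960,468): 468²+960² = 1140624 = 1068² → right
(256,12,261): 12²+256² = 65680 < 68121 = 261² → obtuse
(130,144,194): 130²+144² = 37636 = 194² → right
(39,89,80): 39²+80² = 7921 = 89² → right
3 of the 4 are right.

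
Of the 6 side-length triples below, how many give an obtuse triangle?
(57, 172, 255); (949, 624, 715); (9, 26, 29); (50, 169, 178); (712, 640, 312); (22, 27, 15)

3

(57,172,255): 57+172 ≤ 255, not a triangle
(949,624,715): 624²+715² = 900601 = 949² → right
(9,26,29): 9²+26² = 757 < 841 = 29² → obtuse
(50,169,178): 50²+169² = 31061 < 31684 = 178² → obtuse
(712,640,312): 312²+640² = 506944 = 712² → right
(22,27,15): 15²+22² = 709 < 729 = 27² → obtuse
3 of the 6 are obtuse.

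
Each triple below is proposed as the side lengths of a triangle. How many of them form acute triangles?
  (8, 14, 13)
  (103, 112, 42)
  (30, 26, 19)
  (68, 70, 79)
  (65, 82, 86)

(8,14,13): 8²+13² = 233 > 196 = 14² → acute
(103,112,42): 42²+103² = 12373 < 12544 = 112² → obtuse
(30,26,19): 19²+26² = 1037 > 900 = 30² → acute
(68,70,79): 68²+70² = 9524 > 6241 = 79² → acute
(65,82,86): 65²+82² = 10949 > 7396 = 86² → acute
4 of the 5 are acute.

4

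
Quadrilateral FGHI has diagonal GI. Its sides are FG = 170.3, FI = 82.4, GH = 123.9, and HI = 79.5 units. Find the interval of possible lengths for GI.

87.9 < GI < 203.4

From triangle FGI: |170.3 − 82.4| < GI < 170.3 + 82.4, i.e. 87.9 < GI < 252.7.
From triangle HGI: 44.4 < GI < 203.4.
Both must hold, so GI lies in the intersection.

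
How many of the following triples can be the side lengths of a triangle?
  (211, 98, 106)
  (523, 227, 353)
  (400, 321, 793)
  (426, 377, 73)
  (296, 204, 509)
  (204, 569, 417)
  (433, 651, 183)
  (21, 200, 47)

(98,106,211): 98+106 ≤ 211 → not valid
(227,353,523): 227+353 > 523 → valid
(321,400,793): 321+400 ≤ 793 → not valid
(73,377,426): 73+377 > 426 → valid
(204,296,509): 204+296 ≤ 509 → not valid
(204,417,569): 204+417 > 569 → valid
(183,433,651): 183+433 ≤ 651 → not valid
(21,47,200): 21+47 ≤ 200 → not valid
3 of the 8 triples form a triangle.

3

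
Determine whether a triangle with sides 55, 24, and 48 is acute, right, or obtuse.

Compare the square of the longest side to the sum of squares of the other two: 24² + 48² = 2880 < 3025 = 55².

obtuse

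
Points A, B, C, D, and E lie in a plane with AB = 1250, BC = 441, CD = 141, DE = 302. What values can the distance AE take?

The maximum is all hops collinear in one direction: 1250 + 441 + 141 + 302 = 2134.
The longest hop is 1250; the others sum to 884. Folding the others back against it leaves at least 1250 − 884 = 366.

366 ≤ AE ≤ 2134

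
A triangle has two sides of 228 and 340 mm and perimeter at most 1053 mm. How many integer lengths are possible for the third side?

Triangle inequality: 112 < x < 568. Perimeter ≤ 1053 gives x ≤ 1053 − 228 − 340 = 485.
So 112 < x ≤ 485; integers 113 through 485: 373 values.

373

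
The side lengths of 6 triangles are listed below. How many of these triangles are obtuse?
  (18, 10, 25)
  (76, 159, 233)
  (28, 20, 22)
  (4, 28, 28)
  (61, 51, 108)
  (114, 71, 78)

4

(18,10,25): 10²+18² = 424 < 625 = 25² → obtuse
(76,159,233): 76²+159² = 31057 < 54289 = 233² → obtuse
(28,20,22): 20²+22² = 884 > 784 = 28² → acute
(4,28,28): 4²+28² = 800 > 784 = 28² → acute
(61,51,108): 51²+61² = 6322 < 11664 = 108² → obtuse
(114,71,78): 71²+78² = 11125 < 12996 = 114² → obtuse
4 of the 6 are obtuse.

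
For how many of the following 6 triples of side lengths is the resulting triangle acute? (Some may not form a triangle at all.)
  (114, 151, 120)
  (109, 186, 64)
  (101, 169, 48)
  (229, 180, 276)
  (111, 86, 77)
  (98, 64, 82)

4

(114,151,120): 114²+120² = 27396 > 22801 = 151² → acute
(109,186,64): 64+109 ≤ 186, not a triangle
(101,169,48): 48+101 ≤ 169, not a triangle
(229,180,276): 180²+229² = 84841 > 76176 = 276² → acute
(111,86,77): 77²+86² = 13325 > 12321 = 111² → acute
(98,64,82): 64²+82² = 10820 > 9604 = 98² → acute
4 of the 6 are acute.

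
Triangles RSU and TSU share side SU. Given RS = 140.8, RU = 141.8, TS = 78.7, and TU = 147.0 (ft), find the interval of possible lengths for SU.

68.3 < SU < 225.7

From triangle RSU: |140.8 − 141.8| < SU < 140.8 + 141.8, i.e. 1.0 < SU < 282.6.
From triangle TSU: 68.3 < SU < 225.7.
Both must hold, so SU lies in the intersection.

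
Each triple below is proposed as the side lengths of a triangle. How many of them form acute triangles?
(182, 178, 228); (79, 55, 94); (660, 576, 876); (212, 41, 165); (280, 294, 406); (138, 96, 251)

(182,178,228): 178²+182² = 64808 > 51984 = 228² → acute
(79,55,94): 55²+79² = 9266 > 8836 = 94² → acute
(660,576,876): 576²+660² = 767376 = 876² → right
(212,41,165): 41+165 ≤ 212, not a triangle
(280,294,406): 280²+294² = 164836 = 406² → right
(138,96,251): 96+138 ≤ 251, not a triangle
2 of the 6 are acute.

2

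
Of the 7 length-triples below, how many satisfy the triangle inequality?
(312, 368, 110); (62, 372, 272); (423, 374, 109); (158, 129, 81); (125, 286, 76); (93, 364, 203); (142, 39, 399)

3

(110,312,368): 110+312 > 368 → valid
(62,272,372): 62+272 ≤ 372 → not valid
(109,374,423): 109+374 > 423 → valid
(81,129,158): 81+129 > 158 → valid
(76,125,286): 76+125 ≤ 286 → not valid
(93,203,364): 93+203 ≤ 364 → not valid
(39,142,399): 39+142 ≤ 399 → not valid
3 of the 7 triples form a triangle.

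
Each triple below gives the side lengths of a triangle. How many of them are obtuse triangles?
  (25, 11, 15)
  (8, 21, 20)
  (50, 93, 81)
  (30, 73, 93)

2

(25,11,15): 11²+15² = 346 < 625 = 25² → obtuse
(8,21,20): 8²+20² = 464 > 441 = 21² → acute
(50,93,81): 50²+81² = 9061 > 8649 = 93² → acute
(30,73,93): 30²+73² = 6229 < 8649 = 93² → obtuse
2 of the 4 are obtuse.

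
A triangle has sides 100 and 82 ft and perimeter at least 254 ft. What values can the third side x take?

Triangle inequality alone gives 18 < x < 182.
The perimeter condition gives x ≥ 254 − 100 − 82 = 72.
Intersecting the two: 72 ≤ x < 182.

72 ≤ x < 182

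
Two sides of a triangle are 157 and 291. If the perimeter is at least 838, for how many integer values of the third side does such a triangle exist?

Triangle inequality: 134 < x < 448. Perimeter ≥ 838 gives x ≥ 838 − 157 − 291 = 390.
So 390 ≤ x < 448; integers 390 through 447: 58 values.

58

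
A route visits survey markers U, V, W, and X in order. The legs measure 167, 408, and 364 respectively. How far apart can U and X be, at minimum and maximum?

The maximum is all hops collinear in one direction: 167 + 408 + 364 = 939.
The longest hop is 408; the others sum to 531. Since 408 ≤ 531, the path can fold back on itself completely, so the minimum distance is 0.

0 ≤ UX ≤ 939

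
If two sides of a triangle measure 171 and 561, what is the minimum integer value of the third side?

The third side must be strictly greater than |171 − 561| = 390.
The smallest integer above 390 is 391.

391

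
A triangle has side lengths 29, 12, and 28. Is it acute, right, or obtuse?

acute

Compare the square of the longest side to the sum of squares of the other two: 12² + 28² = 928 > 841 = 29².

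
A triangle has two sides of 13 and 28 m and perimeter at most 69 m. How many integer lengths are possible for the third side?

Triangle inequality: 15 < x < 41. Perimeter ≤ 69 gives x ≤ 69 − 13 − 28 = 28.
So 15 < x ≤ 28; integers 16 through 28: 13 values.

13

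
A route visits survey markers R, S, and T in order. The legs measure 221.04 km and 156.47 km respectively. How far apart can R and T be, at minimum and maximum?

By the triangle inequality, |221.04 − 156.47| ≤ RT ≤ 221.04 + 156.47.

64.57 ≤ RT ≤ 377.51 km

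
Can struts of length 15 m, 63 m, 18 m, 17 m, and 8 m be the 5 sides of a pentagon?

For a pentagon, each side must be shorter than the sum of the others.
Here the longest side is 63, but the remaining 4 sides sum to only 58.

No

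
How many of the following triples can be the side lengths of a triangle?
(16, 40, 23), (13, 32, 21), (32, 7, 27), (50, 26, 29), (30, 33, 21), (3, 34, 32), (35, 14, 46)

(16,23,40): 16+23 ≤ 40 → not valid
(13,21,32): 13+21 > 32 → valid
(7,27,32): 7+27 > 32 → valid
(26,29,50): 26+29 > 50 → valid
(21,30,33): 21+30 > 33 → valid
(3,32,34): 3+32 > 34 → valid
(14,35,46): 14+35 > 46 → valid
6 of the 7 triples form a triangle.

6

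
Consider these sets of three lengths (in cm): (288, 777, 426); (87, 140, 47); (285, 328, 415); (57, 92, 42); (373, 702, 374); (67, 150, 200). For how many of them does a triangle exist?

(288,426,777): 288+426 ≤ 777 → not valid
(47,87,140): 47+87 ≤ 140 → not valid
(285,328,415): 285+328 > 415 → valid
(42,57,92): 42+57 > 92 → valid
(373,374,702): 373+374 > 702 → valid
(67,150,200): 67+150 > 200 → valid
4 of the 6 triples form a triangle.

4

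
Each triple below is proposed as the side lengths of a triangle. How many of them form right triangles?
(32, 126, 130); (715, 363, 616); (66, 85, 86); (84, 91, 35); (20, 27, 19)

(32,126,130): 32²+126² = 16900 = 130² → right
(715,363,616): 363²+616² = 511225 = 715² → right
(66,85,86): 66²+85² = 11581 > 7396 = 86² → acute
(84,91,35): 35²+84² = 8281 = 91² → right
(20,27,19): 19²+20² = 761 > 729 = 27² → acute
3 of the 5 are right.

3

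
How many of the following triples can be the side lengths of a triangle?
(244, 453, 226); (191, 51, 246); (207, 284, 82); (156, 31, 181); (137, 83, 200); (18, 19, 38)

(226,244,453): 226+244 > 453 → valid
(51,191,246): 51+191 ≤ 246 → not valid
(82,207,284): 82+207 > 284 → valid
(31,156,181): 31+156 > 181 → valid
(83,137,200): 83+137 > 200 → valid
(18,19,38): 18+19 ≤ 38 → not valid
4 of the 6 triples form a triangle.

4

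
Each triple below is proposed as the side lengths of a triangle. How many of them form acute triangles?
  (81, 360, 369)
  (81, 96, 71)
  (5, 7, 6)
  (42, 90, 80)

3

(81,360,369): 81²+360² = 136161 = 369² → right
(81,96,71): 71²+81² = 11602 > 9216 = 96² → acute
(5,7,6): 5²+6² = 61 > 49 = 7² → acute
(42,90,80): 42²+80² = 8164 > 8100 = 90² → acute
3 of the 4 are acute.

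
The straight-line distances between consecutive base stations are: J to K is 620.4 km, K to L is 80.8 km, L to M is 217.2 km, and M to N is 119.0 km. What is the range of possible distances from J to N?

203.4 ≤ JN ≤ 1037.4 km

The maximum is all hops collinear in one direction: 620.4 + 80.8 + 217.2 + 119.0 = 1037.4.
The longest hop is 620.4; the others sum to 417.0. Folding the others back against it leaves at least 620.4 − 417.0 = 203.4.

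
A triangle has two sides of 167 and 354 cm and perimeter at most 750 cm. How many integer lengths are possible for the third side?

42

Triangle inequality: 187 < x < 521. Perimeter ≤ 750 gives x ≤ 750 − 167 − 354 = 229.
So 187 < x ≤ 229; integers 188 through 229: 42 values.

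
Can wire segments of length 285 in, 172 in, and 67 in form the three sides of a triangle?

No

The longest side is 285, but the other two sum to only 239.
239 < 285, so the triangle inequality fails.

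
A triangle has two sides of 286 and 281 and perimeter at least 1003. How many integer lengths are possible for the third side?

Triangle inequality: 5 < x < 567. Perimeter ≥ 1003 gives x ≥ 1003 − 286 − 281 = 436.
So 436 ≤ x < 567; integers 436 through 566: 131 values.

131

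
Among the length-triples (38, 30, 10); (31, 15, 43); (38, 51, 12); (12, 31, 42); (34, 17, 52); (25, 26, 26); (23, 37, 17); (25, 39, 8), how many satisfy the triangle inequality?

(10,30,38): 10+30 > 38 → valid
(15,31,43): 15+31 > 43 → valid
(12,38,51): 12+38 ≤ 51 → not valid
(12,31,42): 12+31 > 42 → valid
(17,34,52): 17+34 ≤ 52 → not valid
(25,26,26): 25+26 > 26 → valid
(17,23,37): 17+23 > 37 → valid
(8,25,39): 8+25 ≤ 39 → not valid
5 of the 8 triples form a triangle.

5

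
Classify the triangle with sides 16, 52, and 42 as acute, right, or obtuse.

obtuse

Compare the square of the longest side to the sum of squares of the other two: 16² + 42² = 2020 < 2704 = 52².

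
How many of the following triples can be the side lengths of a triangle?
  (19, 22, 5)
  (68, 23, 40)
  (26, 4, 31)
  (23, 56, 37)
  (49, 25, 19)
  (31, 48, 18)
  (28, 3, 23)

3

(5,19,22): 5+19 > 22 → valid
(23,40,68): 23+40 ≤ 68 → not valid
(4,26,31): 4+26 ≤ 31 → not valid
(23,37,56): 23+37 > 56 → valid
(19,25,49): 19+25 ≤ 49 → not valid
(18,31,48): 18+31 > 48 → valid
(3,23,28): 3+23 ≤ 28 → not valid
3 of the 7 triples form a triangle.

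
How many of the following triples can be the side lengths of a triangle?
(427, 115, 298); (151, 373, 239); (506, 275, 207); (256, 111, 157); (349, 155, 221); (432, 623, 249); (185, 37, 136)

(115,298,427): 115+298 ≤ 427 → not valid
(151,239,373): 151+239 > 373 → valid
(207,275,506): 207+275 ≤ 506 → not valid
(111,157,256): 111+157 > 256 → valid
(155,221,349): 155+221 > 349 → valid
(249,432,623): 249+432 > 623 → valid
(37,136,185): 37+136 ≤ 185 → not valid
4 of the 7 triples form a triangle.

4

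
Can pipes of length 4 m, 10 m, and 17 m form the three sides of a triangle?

No

The longest side is 17, but the other two sum to only 14.
14 < 17, so the triangle inequality fails.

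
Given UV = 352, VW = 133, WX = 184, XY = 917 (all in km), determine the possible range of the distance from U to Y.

The maximum is all hops collinear in one direction: 352 + 133 + 184 + 917 = 1586.
The longest hop is 917; the others sum to 669. Folding the others back against it leaves at least 917 − 669 = 248.

248 ≤ UY ≤ 1586 km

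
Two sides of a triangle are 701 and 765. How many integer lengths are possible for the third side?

1401

The third side lies in the open interval (64, 1466).
Integers from 65 to 1465 inclusive: 1465 − 65 + 1 = 1401.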